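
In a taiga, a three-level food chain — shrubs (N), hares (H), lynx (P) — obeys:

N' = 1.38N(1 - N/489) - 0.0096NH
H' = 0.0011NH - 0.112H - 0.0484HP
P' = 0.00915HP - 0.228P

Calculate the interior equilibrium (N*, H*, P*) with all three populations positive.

N* ≈ 404, H* ≈ 24.9, P* ≈ 6.87

From dP/dt = 0: 0.00915H* = 0.228, so H* = 24.9.
From dN/dt = 0: 1.38(1 - N*/489) = 0.0096·24.9, giving N* = 489·(1 - 0.173) = 404.
From dH/dt = 0: 0.0011·404 - 0.112 = 0.0484P*, so P* = 0.333/0.0484 = 6.87.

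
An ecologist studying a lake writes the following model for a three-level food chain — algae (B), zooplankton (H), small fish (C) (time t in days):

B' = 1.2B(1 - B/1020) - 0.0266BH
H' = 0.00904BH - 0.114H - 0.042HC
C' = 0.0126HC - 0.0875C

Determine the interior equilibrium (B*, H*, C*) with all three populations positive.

B* ≈ 863, H* ≈ 6.94, C* ≈ 183

From dC/dt = 0: 0.0126H* = 0.0875, so H* = 6.94.
From dB/dt = 0: 1.2(1 - B*/1020) = 0.0266·6.94, giving B* = 1020·(1 - 0.154) = 863.
From dH/dt = 0: 0.00904·863 - 0.114 = 0.042C*, so C* = 7.69/0.042 = 183.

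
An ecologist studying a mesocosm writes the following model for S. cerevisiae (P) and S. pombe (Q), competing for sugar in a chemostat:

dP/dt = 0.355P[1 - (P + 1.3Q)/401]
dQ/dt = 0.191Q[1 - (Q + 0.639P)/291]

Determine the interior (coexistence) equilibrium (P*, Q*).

Setting both brackets to zero gives the nullclines P + 1.3Q = 401 and 0.639P + Q = 291.
Substituting Q = 291 - 0.639P into the first: P(1 - 1.3·0.639) = 401 - 1.3·291.
So P* = 22.7/0.169 = 134, and then Q* = 291 - 0.639·134 = 205.

P* ≈ 134, Q* ≈ 205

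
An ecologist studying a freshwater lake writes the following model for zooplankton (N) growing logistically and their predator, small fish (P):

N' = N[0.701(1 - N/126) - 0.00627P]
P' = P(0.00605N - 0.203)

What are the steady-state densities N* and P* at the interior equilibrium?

N* ≈ 33.6, P* ≈ 82

From dP/dt = 0 with P > 0: 0.00605N* = 0.203, so N* = 33.6.
Substitute into dN/dt = 0: 0.701(1 - 33.6/126) = 0.00627P*.
The bracket is 0.734, giving P* = 0.514/0.00627 = 82.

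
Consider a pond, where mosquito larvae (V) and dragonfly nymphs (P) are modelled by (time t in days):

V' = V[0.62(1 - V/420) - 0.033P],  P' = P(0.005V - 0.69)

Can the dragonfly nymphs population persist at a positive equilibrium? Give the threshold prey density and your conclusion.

The predator equation gives dP/dt > 0 only when V > 0.69/0.005 = 138.
Without the predator, V → K = 420. Since 420 > 138, the predator can invade and persist.

Threshold V = 138; K > 138, so yes, the predator persists.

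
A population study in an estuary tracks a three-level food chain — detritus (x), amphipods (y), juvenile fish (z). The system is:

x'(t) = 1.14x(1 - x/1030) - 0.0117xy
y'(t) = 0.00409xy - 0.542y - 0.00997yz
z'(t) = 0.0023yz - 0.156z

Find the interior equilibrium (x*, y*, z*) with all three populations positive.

x* ≈ 313, y* ≈ 67.8, z* ≈ 74

From dz/dt = 0: 0.0023y* = 0.156, so y* = 67.8.
From dx/dt = 0: 1.14(1 - x*/1030) = 0.0117·67.8, giving x* = 1030·(1 - 0.696) = 313.
From dy/dt = 0: 0.00409·313 - 0.542 = 0.00997z*, so z* = 0.738/0.00997 = 74.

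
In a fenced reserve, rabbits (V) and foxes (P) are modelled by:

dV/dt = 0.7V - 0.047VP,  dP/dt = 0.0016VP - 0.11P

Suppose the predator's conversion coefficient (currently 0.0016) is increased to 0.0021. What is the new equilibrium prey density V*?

V* ≈ 52.4

At the interior fixed point, setting dP/dt = 0 with P > 0 fixes V* = (predator death rate)/(VP coefficient) — independent of the other coefficients.
With the change, V* = 0.11/0.0021 = 52.4; it falls from 68.8.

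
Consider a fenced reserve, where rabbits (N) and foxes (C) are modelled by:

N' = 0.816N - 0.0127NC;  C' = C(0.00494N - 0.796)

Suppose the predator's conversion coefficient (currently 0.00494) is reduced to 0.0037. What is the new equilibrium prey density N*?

At the interior fixed point, setting dC/dt = 0 with C > 0 fixes N* = (predator death rate)/(NC coefficient) — independent of the other coefficients.
With the change, N* = 0.796/0.0037 = 215; it rises from 161.

N* ≈ 215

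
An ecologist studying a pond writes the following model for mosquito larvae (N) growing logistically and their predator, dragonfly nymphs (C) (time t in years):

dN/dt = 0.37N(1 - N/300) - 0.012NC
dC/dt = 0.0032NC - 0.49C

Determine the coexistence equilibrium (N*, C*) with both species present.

From dC/dt = 0 with C > 0: 0.0032N* = 0.49, so N* = 153.
Substitute into dN/dt = 0: 0.37(1 - 153/300) = 0.012C*.
The bracket is 0.49, giving C* = 0.181/0.012 = 15.1.

N* ≈ 153, C* ≈ 15.1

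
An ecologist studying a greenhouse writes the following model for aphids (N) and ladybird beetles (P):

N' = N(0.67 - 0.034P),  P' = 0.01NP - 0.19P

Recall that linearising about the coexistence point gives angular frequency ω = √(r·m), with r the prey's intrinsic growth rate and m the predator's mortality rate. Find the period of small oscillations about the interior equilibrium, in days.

Here r = 0.67 and m = 0.19, so r·m = 0.127.
ω = √0.127 = 0.357 per day, hence T = 2π/ω ≈ 17.6 days.

T ≈ 17.6 days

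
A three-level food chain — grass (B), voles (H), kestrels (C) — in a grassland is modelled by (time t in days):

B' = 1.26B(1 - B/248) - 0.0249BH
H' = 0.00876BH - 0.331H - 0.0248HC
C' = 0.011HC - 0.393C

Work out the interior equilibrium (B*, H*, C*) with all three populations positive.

B* ≈ 72.9, H* ≈ 35.7, C* ≈ 12.4

From dC/dt = 0: 0.011H* = 0.393, so H* = 35.7.
From dB/dt = 0: 1.26(1 - B*/248) = 0.0249·35.7, giving B* = 248·(1 - 0.706) = 72.9.
From dH/dt = 0: 0.00876·72.9 - 0.331 = 0.0248C*, so C* = 0.308/0.0248 = 12.4.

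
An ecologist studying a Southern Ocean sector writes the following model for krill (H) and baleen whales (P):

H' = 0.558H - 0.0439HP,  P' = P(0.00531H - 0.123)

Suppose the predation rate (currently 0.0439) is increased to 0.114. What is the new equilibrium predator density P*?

At the interior fixed point, setting dH/dt = 0 with H > 0 fixes P* = (prey growth rate)/(HP coefficient) — independent of the other coefficients.
With the change, P* = 0.558/0.114 = 4.89; it falls from 12.7.

P* ≈ 4.89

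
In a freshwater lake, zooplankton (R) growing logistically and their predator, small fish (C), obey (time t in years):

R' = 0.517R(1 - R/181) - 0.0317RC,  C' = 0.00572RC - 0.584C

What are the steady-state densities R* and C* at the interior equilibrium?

R* ≈ 102, C* ≈ 7.11

From dC/dt = 0 with C > 0: 0.00572R* = 0.584, so R* = 102.
Substitute into dR/dt = 0: 0.517(1 - 102/181) = 0.0317C*.
The bracket is 0.436, giving C* = 0.225/0.0317 = 7.11.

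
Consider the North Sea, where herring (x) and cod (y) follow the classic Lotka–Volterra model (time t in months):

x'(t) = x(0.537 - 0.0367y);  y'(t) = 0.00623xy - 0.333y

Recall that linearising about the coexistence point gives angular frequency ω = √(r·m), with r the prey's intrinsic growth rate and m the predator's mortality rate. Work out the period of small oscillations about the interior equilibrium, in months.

T ≈ 14.9 months

Here r = 0.537 and m = 0.333, so r·m = 0.179.
ω = √0.179 = 0.423 per month, hence T = 2π/ω ≈ 14.9 months.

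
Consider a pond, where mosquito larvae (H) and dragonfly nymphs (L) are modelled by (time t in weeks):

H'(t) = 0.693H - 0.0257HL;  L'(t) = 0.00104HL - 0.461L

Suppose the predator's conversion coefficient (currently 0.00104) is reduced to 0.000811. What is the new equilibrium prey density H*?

At the interior fixed point, setting dL/dt = 0 with L > 0 fixes H* = (predator death rate)/(HL coefficient) — independent of the other coefficients.
With the change, H* = 0.461/0.000811 = 568; it rises from 443.

H* ≈ 568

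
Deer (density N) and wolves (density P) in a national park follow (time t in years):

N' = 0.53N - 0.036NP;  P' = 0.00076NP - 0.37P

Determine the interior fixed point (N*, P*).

Set dP/dt = 0 with P > 0: 0.00076N - 0.37 = 0, so N* = 0.37/0.00076 = 487.
Set dN/dt = 0 with N > 0: 0.53 - 0.036P = 0, so P* = 0.53/0.036 = 14.7.

N* ≈ 487, P* ≈ 14.7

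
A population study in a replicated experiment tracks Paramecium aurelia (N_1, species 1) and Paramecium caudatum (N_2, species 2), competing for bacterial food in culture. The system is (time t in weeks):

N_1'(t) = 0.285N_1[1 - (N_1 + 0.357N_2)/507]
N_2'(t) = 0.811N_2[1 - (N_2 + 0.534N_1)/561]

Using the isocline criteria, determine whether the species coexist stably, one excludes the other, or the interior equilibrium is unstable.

Compare the nullcline intercepts: K1/α12 = 507/0.357 = 1420 > K2 = 561; K2/α21 = 561/0.534 = 1050 > K1 = 507.
Since both inequalities hold, each species can invade when rare, so the interior equilibrium is stable.

stable coexistence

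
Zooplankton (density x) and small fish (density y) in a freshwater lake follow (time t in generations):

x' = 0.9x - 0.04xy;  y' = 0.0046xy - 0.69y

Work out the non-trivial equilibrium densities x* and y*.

Set dy/dt = 0 with y > 0: 0.0046x - 0.69 = 0, so x* = 0.69/0.0046 = 150.
Set dx/dt = 0 with x > 0: 0.9 - 0.04y = 0, so y* = 0.9/0.04 = 22.5.

x* ≈ 150, y* ≈ 22.5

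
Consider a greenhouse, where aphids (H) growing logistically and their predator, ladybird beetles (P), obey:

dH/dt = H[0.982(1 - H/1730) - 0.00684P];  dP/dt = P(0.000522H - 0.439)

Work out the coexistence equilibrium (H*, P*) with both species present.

From dP/dt = 0 with P > 0: 0.000522H* = 0.439, so H* = 841.
Substitute into dH/dt = 0: 0.982(1 - 841/1730) = 0.00684P*.
The bracket is 0.514, giving P* = 0.505/0.00684 = 73.8.

H* ≈ 841, P* ≈ 73.8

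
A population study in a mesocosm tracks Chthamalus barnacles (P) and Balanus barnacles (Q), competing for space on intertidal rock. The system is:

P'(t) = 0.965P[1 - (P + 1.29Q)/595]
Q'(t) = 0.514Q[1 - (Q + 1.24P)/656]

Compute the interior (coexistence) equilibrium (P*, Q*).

Setting both brackets to zero gives the nullclines P + 1.29Q = 595 and 1.24P + Q = 656.
Substituting Q = 656 - 1.24P into the first: P(1 - 1.29·1.24) = 595 - 1.29·656.
So P* = -251/-0.6 = 419, and then Q* = 656 - 1.24·419 = 136.

P* ≈ 419, Q* ≈ 136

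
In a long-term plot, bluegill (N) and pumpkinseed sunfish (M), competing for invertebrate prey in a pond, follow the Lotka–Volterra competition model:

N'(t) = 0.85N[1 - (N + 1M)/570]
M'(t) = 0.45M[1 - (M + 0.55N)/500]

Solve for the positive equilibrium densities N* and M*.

N* ≈ 156, M* ≈ 414

Setting both brackets to zero gives the nullclines N + 1M = 570 and 0.55N + M = 500.
Substituting M = 500 - 0.55N into the first: N(1 - 1·0.55) = 570 - 1·500.
So N* = 70/0.45 = 156, and then M* = 500 - 0.55·156 = 414.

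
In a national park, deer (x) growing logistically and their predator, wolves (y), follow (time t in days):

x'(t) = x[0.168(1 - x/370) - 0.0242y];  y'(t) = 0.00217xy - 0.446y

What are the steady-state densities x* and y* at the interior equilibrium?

From dy/dt = 0 with y > 0: 0.00217x* = 0.446, so x* = 206.
Substitute into dx/dt = 0: 0.168(1 - 206/370) = 0.0242y*.
The bracket is 0.445, giving y* = 0.0747/0.0242 = 3.09.

x* ≈ 206, y* ≈ 3.09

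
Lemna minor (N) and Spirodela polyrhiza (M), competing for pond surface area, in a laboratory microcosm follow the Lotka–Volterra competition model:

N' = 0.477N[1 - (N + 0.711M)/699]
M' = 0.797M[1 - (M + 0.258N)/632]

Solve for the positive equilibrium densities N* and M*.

Setting both brackets to zero gives the nullclines N + 0.711M = 699 and 0.258N + M = 632.
Substituting M = 632 - 0.258N into the first: N(1 - 0.711·0.258) = 699 - 0.711·632.
So N* = 250/0.817 = 306, and then M* = 632 - 0.258·306 = 553.

N* ≈ 306, M* ≈ 553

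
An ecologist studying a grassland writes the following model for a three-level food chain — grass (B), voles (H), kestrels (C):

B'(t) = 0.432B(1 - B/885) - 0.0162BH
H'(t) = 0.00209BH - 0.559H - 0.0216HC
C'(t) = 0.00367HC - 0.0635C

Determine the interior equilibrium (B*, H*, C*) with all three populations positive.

B* ≈ 311, H* ≈ 17.3, C* ≈ 4.19

From dC/dt = 0: 0.00367H* = 0.0635, so H* = 17.3.
From dB/dt = 0: 0.432(1 - B*/885) = 0.0162·17.3, giving B* = 885·(1 - 0.649) = 311.
From dH/dt = 0: 0.00209·311 - 0.559 = 0.0216C*, so C* = 0.0905/0.0216 = 4.19.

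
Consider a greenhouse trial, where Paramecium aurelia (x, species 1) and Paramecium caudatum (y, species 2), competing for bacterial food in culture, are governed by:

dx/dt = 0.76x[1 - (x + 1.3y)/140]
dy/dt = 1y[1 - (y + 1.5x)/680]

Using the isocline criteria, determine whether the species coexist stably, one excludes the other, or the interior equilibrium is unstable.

species 2 excludes species 1

Compare the nullcline intercepts: K1/α12 = 140/1.3 = 108 < K2 = 680; K2/α21 = 680/1.5 = 453 > K1 = 140.
Since the inequalities point opposite ways, species 2 can invade but species 1 cannot.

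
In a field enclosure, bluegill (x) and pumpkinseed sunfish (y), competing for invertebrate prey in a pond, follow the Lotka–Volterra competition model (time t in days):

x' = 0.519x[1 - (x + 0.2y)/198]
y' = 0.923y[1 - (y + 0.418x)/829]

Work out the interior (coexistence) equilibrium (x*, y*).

x* ≈ 35.1, y* ≈ 814

Setting both brackets to zero gives the nullclines x + 0.2y = 198 and 0.418x + y = 829.
Substituting y = 829 - 0.418x into the first: x(1 - 0.2·0.418) = 198 - 0.2·829.
So x* = 32.2/0.916 = 35.1, and then y* = 829 - 0.418·35.1 = 814.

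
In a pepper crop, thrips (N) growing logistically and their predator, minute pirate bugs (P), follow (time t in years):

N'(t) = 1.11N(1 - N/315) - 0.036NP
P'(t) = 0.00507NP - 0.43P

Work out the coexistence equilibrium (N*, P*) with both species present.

N* ≈ 84.8, P* ≈ 22.5

From dP/dt = 0 with P > 0: 0.00507N* = 0.43, so N* = 84.8.
Substitute into dN/dt = 0: 1.11(1 - 84.8/315) = 0.036P*.
The bracket is 0.731, giving P* = 0.811/0.036 = 22.5.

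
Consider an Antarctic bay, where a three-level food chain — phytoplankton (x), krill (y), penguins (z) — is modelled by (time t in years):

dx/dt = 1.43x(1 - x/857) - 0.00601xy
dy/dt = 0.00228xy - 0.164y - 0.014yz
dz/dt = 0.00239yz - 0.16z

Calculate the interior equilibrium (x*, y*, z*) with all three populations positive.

From dz/dt = 0: 0.00239y* = 0.16, so y* = 66.9.
From dx/dt = 0: 1.43(1 - x*/857) = 0.00601·66.9, giving x* = 857·(1 - 0.281) = 616.
From dy/dt = 0: 0.00228·616 - 0.164 = 0.014z*, so z* = 1.24/0.014 = 88.6.

x* ≈ 616, y* ≈ 66.9, z* ≈ 88.6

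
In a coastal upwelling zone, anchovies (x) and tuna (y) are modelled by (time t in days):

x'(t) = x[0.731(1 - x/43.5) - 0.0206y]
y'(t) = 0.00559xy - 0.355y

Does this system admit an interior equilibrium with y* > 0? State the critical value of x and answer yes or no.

Threshold x = 63.5; K < 63.5, so no, the predator goes extinct.

The predator equation gives dy/dt > 0 only when x > 0.355/0.00559 = 63.5.
Without the predator, x → K = 43.5. Since 43.5 < 63.5, the predator cannot invade.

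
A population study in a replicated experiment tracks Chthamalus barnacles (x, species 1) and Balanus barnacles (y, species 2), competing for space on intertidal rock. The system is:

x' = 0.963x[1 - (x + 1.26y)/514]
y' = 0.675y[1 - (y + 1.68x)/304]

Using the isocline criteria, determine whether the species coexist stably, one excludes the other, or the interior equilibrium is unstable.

Compare the nullcline intercepts: K1/α12 = 514/1.26 = 408 > K2 = 304; K2/α21 = 304/1.68 = 181 < K1 = 514.
Since the inequalities point opposite ways, species 1 can invade but species 2 cannot.

species 1 excludes species 2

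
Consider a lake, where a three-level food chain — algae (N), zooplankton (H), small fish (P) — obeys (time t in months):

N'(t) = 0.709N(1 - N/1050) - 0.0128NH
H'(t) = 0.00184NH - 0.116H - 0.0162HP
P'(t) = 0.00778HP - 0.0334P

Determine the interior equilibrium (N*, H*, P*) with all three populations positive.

N* ≈ 969, H* ≈ 4.29, P* ≈ 103

From dP/dt = 0: 0.00778H* = 0.0334, so H* = 4.29.
From dN/dt = 0: 0.709(1 - N*/1050) = 0.0128·4.29, giving N* = 1050·(1 - 0.0775) = 969.
From dH/dt = 0: 0.00184·969 - 0.116 = 0.0162P*, so P* = 1.67/0.0162 = 103.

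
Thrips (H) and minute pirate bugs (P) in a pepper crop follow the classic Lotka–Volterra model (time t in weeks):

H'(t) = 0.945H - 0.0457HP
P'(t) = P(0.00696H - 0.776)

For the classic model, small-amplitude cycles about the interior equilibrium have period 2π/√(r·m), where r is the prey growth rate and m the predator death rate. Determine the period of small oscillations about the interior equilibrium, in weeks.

T ≈ 7.34 weeks

Here r = 0.945 and m = 0.776, so r·m = 0.733.
ω = √0.733 = 0.856 per week, hence T = 2π/ω ≈ 7.34 weeks.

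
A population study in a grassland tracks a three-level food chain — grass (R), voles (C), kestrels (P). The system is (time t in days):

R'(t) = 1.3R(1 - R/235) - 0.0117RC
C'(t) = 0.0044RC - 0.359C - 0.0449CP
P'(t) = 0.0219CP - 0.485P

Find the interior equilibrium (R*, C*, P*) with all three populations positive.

R* ≈ 188, C* ≈ 22.1, P* ≈ 10.4

From dP/dt = 0: 0.0219C* = 0.485, so C* = 22.1.
From dR/dt = 0: 1.3(1 - R*/235) = 0.0117·22.1, giving R* = 235·(1 - 0.199) = 188.
From dC/dt = 0: 0.0044·188 - 0.359 = 0.0449P*, so P* = 0.469/0.0449 = 10.4.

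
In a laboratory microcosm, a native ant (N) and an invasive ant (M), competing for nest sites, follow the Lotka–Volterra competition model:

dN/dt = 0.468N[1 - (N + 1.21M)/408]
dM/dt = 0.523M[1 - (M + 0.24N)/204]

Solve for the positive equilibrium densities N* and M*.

N* ≈ 227, M* ≈ 149

Setting both brackets to zero gives the nullclines N + 1.21M = 408 and 0.24N + M = 204.
Substituting M = 204 - 0.24N into the first: N(1 - 1.21·0.24) = 408 - 1.21·204.
So N* = 161/0.71 = 227, and then M* = 204 - 0.24·227 = 149.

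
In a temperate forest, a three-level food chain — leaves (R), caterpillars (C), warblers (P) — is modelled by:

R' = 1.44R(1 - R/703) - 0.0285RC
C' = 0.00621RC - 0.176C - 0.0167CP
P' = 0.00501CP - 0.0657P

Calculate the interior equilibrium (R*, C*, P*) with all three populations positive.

From dP/dt = 0: 0.00501C* = 0.0657, so C* = 13.1.
From dR/dt = 0: 1.44(1 - R*/703) = 0.0285·13.1, giving R* = 703·(1 - 0.26) = 521.
From dC/dt = 0: 0.00621·521 - 0.176 = 0.0167P*, so P* = 3.06/0.0167 = 183.

R* ≈ 521, C* ≈ 13.1, P* ≈ 183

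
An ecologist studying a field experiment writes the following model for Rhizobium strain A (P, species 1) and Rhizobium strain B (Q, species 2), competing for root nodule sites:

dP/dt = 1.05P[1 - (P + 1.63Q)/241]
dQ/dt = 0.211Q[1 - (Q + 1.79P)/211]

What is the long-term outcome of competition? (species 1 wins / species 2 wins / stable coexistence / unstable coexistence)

Compare the nullcline intercepts: K1/α12 = 241/1.63 = 148 < K2 = 211; K2/α21 = 211/1.79 = 118 < K1 = 241.
Since both are reversed, neither can invade when rare; the interior point is a saddle.

unstable coexistence (outcome depends on initial conditions)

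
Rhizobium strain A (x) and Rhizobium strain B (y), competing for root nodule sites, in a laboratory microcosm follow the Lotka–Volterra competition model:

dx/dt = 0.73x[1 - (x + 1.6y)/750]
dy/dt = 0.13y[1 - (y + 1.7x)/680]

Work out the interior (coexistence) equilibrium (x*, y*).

Setting both brackets to zero gives the nullclines x + 1.6y = 750 and 1.7x + y = 680.
Substituting y = 680 - 1.7x into the first: x(1 - 1.6·1.7) = 750 - 1.6·680.
So x* = -338/-1.72 = 197, and then y* = 680 - 1.7·197 = 346.

x* ≈ 197, y* ≈ 346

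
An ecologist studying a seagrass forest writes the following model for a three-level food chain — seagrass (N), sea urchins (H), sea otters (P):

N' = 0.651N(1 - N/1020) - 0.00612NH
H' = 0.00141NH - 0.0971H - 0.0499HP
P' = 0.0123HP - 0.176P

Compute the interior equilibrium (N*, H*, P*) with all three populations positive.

From dP/dt = 0: 0.0123H* = 0.176, so H* = 14.3.
From dN/dt = 0: 0.651(1 - N*/1020) = 0.00612·14.3, giving N* = 1020·(1 - 0.135) = 883.
From dH/dt = 0: 0.00141·883 - 0.0971 = 0.0499P*, so P* = 1.15/0.0499 = 23.

N* ≈ 883, H* ≈ 14.3, P* ≈ 23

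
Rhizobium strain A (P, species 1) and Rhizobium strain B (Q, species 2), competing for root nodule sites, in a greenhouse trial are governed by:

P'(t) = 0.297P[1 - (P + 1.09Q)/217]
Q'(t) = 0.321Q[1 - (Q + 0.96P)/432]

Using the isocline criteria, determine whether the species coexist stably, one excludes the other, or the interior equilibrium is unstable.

Compare the nullcline intercepts: K1/α12 = 217/1.09 = 199 < K2 = 432; K2/α21 = 432/0.96 = 450 > K1 = 217.
Since the inequalities point opposite ways, species 2 can invade but species 1 cannot.

species 2 excludes species 1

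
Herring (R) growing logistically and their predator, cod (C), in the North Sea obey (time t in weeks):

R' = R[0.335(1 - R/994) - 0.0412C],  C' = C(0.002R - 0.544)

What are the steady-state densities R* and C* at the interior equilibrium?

R* ≈ 272, C* ≈ 5.91

From dC/dt = 0 with C > 0: 0.002R* = 0.544, so R* = 272.
Substitute into dR/dt = 0: 0.335(1 - 272/994) = 0.0412C*.
The bracket is 0.726, giving C* = 0.243/0.0412 = 5.91.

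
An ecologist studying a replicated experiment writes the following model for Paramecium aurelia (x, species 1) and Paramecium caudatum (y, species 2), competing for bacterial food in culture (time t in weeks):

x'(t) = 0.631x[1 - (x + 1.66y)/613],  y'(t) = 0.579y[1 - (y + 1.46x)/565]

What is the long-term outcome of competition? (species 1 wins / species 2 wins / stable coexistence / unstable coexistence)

unstable coexistence (outcome depends on initial conditions)

Compare the nullcline intercepts: K1/α12 = 613/1.66 = 369 < K2 = 565; K2/α21 = 565/1.46 = 387 < K1 = 613.
Since both are reversed, neither can invade when rare; the interior point is a saddle.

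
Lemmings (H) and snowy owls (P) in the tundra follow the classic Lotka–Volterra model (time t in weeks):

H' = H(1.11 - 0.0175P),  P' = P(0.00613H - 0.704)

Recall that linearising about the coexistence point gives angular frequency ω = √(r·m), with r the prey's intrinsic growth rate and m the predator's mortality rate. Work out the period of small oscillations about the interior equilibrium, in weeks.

T ≈ 7.11 weeks

Here r = 1.11 and m = 0.704, so r·m = 0.781.
ω = √0.781 = 0.884 per week, hence T = 2π/ω ≈ 7.11 weeks.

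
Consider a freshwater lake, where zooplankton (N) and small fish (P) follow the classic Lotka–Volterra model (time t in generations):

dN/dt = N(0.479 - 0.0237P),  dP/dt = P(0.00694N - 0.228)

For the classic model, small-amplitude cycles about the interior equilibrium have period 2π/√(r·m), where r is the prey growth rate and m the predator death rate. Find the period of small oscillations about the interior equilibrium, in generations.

Here r = 0.479 and m = 0.228, so r·m = 0.109.
ω = √0.109 = 0.33 per generation, hence T = 2π/ω ≈ 19 generations.

T ≈ 19 generations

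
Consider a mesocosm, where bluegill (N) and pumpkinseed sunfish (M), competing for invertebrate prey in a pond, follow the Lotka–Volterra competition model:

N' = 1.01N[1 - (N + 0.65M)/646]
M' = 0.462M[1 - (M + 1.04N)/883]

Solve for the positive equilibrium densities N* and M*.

N* ≈ 222, M* ≈ 652

Setting both brackets to zero gives the nullclines N + 0.65M = 646 and 1.04N + M = 883.
Substituting M = 883 - 1.04N into the first: N(1 - 0.65·1.04) = 646 - 0.65·883.
So N* = 72/0.324 = 222, and then M* = 883 - 1.04·222 = 652.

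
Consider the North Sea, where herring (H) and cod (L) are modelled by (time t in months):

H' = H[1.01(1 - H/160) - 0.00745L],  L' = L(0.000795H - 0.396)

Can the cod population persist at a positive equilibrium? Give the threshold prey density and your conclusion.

The predator equation gives dL/dt > 0 only when H > 0.396/0.000795 = 498.
Without the predator, H → K = 160. Since 160 < 498, the predator cannot invade.

Threshold H = 498; K < 498, so no, the predator goes extinct.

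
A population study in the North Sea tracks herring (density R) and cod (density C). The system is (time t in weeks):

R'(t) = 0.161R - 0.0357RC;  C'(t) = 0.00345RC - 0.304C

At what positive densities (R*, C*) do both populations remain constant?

Set dC/dt = 0 with C > 0: 0.00345R - 0.304 = 0, so R* = 0.304/0.00345 = 88.1.
Set dR/dt = 0 with R > 0: 0.161 - 0.0357C = 0, so C* = 0.161/0.0357 = 4.51.

R* ≈ 88.1, C* ≈ 4.51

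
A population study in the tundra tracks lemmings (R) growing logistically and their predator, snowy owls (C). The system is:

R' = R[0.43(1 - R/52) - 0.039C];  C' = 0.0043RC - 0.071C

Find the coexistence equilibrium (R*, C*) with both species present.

From dC/dt = 0 with C > 0: 0.0043R* = 0.071, so R* = 16.5.
Substitute into dR/dt = 0: 0.43(1 - 16.5/52) = 0.039C*.
The bracket is 0.682, giving C* = 0.293/0.039 = 7.52.

R* ≈ 16.5, C* ≈ 7.52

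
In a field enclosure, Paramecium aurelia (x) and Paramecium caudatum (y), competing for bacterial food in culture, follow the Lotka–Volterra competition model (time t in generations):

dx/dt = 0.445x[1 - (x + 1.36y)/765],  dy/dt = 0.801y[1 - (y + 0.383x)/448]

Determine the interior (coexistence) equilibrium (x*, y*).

x* ≈ 325, y* ≈ 324

Setting both brackets to zero gives the nullclines x + 1.36y = 765 and 0.383x + y = 448.
Substituting y = 448 - 0.383x into the first: x(1 - 1.36·0.383) = 765 - 1.36·448.
So x* = 156/0.479 = 325, and then y* = 448 - 0.383·325 = 324.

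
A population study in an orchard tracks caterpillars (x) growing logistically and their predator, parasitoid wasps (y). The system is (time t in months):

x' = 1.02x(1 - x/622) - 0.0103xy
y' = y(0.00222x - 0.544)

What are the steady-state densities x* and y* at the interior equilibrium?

From dy/dt = 0 with y > 0: 0.00222x* = 0.544, so x* = 245.
Substitute into dx/dt = 0: 1.02(1 - 245/622) = 0.0103y*.
The bracket is 0.606, giving y* = 0.618/0.0103 = 60.

x* ≈ 245, y* ≈ 60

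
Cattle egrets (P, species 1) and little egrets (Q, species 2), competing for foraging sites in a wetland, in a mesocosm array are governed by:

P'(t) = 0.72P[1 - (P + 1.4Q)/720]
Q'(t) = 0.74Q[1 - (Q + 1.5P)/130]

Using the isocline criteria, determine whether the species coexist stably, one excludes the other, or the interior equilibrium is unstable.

species 1 excludes species 2

Compare the nullcline intercepts: K1/α12 = 720/1.4 = 514 > K2 = 130; K2/α21 = 130/1.5 = 86.7 < K1 = 720.
Since the inequalities point opposite ways, species 1 can invade but species 2 cannot.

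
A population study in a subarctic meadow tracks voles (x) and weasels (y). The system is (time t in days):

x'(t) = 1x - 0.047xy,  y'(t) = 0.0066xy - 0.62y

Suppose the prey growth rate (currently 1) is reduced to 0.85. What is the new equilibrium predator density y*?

At the interior fixed point, setting dx/dt = 0 with x > 0 fixes y* = (prey growth rate)/(xy coefficient) — independent of the other coefficients.
With the change, y* = 0.85/0.047 = 18.1; it falls from 21.3.

y* ≈ 18.1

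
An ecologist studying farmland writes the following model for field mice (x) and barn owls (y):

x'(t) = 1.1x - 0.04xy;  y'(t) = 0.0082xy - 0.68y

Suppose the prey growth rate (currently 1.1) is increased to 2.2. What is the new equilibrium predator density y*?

y* ≈ 55

At the interior fixed point, setting dx/dt = 0 with x > 0 fixes y* = (prey growth rate)/(xy coefficient) — independent of the other coefficients.
With the change, y* = 2.2/0.04 = 55; it rises from 27.5.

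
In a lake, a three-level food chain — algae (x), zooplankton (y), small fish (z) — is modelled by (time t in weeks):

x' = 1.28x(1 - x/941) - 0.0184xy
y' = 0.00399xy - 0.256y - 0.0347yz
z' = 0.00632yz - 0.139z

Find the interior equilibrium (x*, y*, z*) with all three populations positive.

x* ≈ 643, y* ≈ 22, z* ≈ 66.6

From dz/dt = 0: 0.00632y* = 0.139, so y* = 22.
From dx/dt = 0: 1.28(1 - x*/941) = 0.0184·22, giving x* = 941·(1 - 0.316) = 643.
From dy/dt = 0: 0.00399·643 - 0.256 = 0.0347z*, so z* = 2.31/0.0347 = 66.6.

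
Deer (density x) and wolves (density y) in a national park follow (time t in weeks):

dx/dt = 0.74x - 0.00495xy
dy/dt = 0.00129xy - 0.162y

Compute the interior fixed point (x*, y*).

Set dy/dt = 0 with y > 0: 0.00129x - 0.162 = 0, so x* = 0.162/0.00129 = 126.
Set dx/dt = 0 with x > 0: 0.74 - 0.00495y = 0, so y* = 0.74/0.00495 = 149.

x* ≈ 126, y* ≈ 149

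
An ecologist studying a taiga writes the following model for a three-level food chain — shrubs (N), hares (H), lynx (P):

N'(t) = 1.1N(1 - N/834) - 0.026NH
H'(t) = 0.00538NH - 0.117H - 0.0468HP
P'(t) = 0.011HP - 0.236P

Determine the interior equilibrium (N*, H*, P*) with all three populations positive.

From dP/dt = 0: 0.011H* = 0.236, so H* = 21.5.
From dN/dt = 0: 1.1(1 - N*/834) = 0.026·21.5, giving N* = 834·(1 - 0.507) = 411.
From dH/dt = 0: 0.00538·411 - 0.117 = 0.0468P*, so P* = 2.09/0.0468 = 44.8.

N* ≈ 411, H* ≈ 21.5, P* ≈ 44.8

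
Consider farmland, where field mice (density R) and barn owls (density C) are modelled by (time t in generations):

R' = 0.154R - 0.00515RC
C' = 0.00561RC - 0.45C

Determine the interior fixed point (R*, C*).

Set dC/dt = 0 with C > 0: 0.00561R - 0.45 = 0, so R* = 0.45/0.00561 = 80.2.
Set dR/dt = 0 with R > 0: 0.154 - 0.00515C = 0, so C* = 0.154/0.00515 = 29.9.

R* ≈ 80.2, C* ≈ 29.9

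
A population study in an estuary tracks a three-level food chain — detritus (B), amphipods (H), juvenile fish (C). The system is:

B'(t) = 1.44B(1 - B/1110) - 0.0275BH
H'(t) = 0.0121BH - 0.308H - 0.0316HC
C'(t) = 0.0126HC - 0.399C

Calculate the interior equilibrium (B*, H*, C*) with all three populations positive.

B* ≈ 439, H* ≈ 31.7, C* ≈ 158

From dC/dt = 0: 0.0126H* = 0.399, so H* = 31.7.
From dB/dt = 0: 1.44(1 - B*/1110) = 0.0275·31.7, giving B* = 1110·(1 - 0.605) = 439.
From dH/dt = 0: 0.0121·439 - 0.308 = 0.0316C*, so C* = 5/0.0316 = 158.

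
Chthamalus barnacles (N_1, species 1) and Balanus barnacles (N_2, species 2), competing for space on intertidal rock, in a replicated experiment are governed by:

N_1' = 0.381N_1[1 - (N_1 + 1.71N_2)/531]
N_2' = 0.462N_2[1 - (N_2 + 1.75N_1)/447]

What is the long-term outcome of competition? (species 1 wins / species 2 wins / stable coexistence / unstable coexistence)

Compare the nullcline intercepts: K1/α12 = 531/1.71 = 311 < K2 = 447; K2/α21 = 447/1.75 = 255 < K1 = 531.
Since both are reversed, neither can invade when rare; the interior point is a saddle.

unstable coexistence (outcome depends on initial conditions)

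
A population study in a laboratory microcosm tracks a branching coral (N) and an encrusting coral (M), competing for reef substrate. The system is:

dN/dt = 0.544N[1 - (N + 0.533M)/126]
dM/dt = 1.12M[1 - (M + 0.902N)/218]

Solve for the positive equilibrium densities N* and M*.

N* ≈ 18.9, M* ≈ 201

Setting both brackets to zero gives the nullclines N + 0.533M = 126 and 0.902N + M = 218.
Substituting M = 218 - 0.902N into the first: N(1 - 0.533·0.902) = 126 - 0.533·218.
So N* = 9.81/0.519 = 18.9, and then M* = 218 - 0.902·18.9 = 201.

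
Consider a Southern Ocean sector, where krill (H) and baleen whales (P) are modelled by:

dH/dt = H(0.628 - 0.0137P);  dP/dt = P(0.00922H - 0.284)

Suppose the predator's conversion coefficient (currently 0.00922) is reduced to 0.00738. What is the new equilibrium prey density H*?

H* ≈ 38.5

At the interior fixed point, setting dP/dt = 0 with P > 0 fixes H* = (predator death rate)/(HP coefficient) — independent of the other coefficients.
With the change, H* = 0.284/0.00738 = 38.5; it rises from 30.8.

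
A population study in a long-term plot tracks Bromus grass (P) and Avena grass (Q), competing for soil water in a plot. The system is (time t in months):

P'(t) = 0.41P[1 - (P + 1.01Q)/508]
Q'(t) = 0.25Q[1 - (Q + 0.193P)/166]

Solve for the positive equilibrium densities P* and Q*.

P* ≈ 423, Q* ≈ 84.4

Setting both brackets to zero gives the nullclines P + 1.01Q = 508 and 0.193P + Q = 166.
Substituting Q = 166 - 0.193P into the first: P(1 - 1.01·0.193) = 508 - 1.01·166.
So P* = 340/0.805 = 423, and then Q* = 166 - 0.193·423 = 84.4.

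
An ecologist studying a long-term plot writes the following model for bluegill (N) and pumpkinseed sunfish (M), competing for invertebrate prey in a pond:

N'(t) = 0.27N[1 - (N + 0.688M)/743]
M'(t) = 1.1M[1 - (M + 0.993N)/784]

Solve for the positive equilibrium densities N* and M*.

N* ≈ 643, M* ≈ 146

Setting both brackets to zero gives the nullclines N + 0.688M = 743 and 0.993N + M = 784.
Substituting M = 784 - 0.993N into the first: N(1 - 0.688·0.993) = 743 - 0.688·784.
So N* = 204/0.317 = 643, and then M* = 784 - 0.993·643 = 146.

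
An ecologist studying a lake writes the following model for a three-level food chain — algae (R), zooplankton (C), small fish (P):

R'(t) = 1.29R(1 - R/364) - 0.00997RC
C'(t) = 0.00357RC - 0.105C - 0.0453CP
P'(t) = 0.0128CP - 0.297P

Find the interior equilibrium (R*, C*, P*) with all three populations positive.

From dP/dt = 0: 0.0128C* = 0.297, so C* = 23.2.
From dR/dt = 0: 1.29(1 - R*/364) = 0.00997·23.2, giving R* = 364·(1 - 0.179) = 299.
From dC/dt = 0: 0.00357·299 - 0.105 = 0.0453P*, so P* = 0.961/0.0453 = 21.2.

R* ≈ 299, C* ≈ 23.2, P* ≈ 21.2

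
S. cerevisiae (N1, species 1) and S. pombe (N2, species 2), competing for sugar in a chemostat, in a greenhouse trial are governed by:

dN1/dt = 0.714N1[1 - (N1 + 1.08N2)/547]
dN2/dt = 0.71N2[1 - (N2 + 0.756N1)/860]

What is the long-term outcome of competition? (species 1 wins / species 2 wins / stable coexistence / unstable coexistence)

species 2 excludes species 1

Compare the nullcline intercepts: K1/α12 = 547/1.08 = 506 < K2 = 860; K2/α21 = 860/0.756 = 1140 > K1 = 547.
Since the inequalities point opposite ways, species 2 can invade but species 1 cannot.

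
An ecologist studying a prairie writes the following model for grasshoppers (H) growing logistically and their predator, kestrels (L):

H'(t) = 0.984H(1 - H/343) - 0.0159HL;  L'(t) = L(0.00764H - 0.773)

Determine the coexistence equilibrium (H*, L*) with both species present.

H* ≈ 101, L* ≈ 43.6

From dL/dt = 0 with L > 0: 0.00764H* = 0.773, so H* = 101.
Substitute into dH/dt = 0: 0.984(1 - 101/343) = 0.0159L*.
The bracket is 0.705, giving L* = 0.694/0.0159 = 43.6.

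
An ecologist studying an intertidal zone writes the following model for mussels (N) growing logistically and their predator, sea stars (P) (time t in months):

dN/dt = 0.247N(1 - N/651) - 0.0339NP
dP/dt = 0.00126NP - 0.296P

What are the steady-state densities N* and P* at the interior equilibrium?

N* ≈ 235, P* ≈ 4.66

From dP/dt = 0 with P > 0: 0.00126N* = 0.296, so N* = 235.
Substitute into dN/dt = 0: 0.247(1 - 235/651) = 0.0339P*.
The bracket is 0.639, giving P* = 0.158/0.0339 = 4.66.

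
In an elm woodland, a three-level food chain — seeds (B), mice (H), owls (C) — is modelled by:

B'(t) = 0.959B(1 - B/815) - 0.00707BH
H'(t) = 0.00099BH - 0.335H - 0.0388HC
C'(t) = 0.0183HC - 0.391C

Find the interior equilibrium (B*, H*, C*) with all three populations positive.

From dC/dt = 0: 0.0183H* = 0.391, so H* = 21.4.
From dB/dt = 0: 0.959(1 - B*/815) = 0.00707·21.4, giving B* = 815·(1 - 0.158) = 687.
From dH/dt = 0: 0.00099·687 - 0.335 = 0.0388C*, so C* = 0.345/0.0388 = 8.89.

B* ≈ 687, H* ≈ 21.4, C* ≈ 8.89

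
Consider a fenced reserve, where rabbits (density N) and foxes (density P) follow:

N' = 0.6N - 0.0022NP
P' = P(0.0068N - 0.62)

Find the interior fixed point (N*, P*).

Set dP/dt = 0 with P > 0: 0.0068N - 0.62 = 0, so N* = 0.62/0.0068 = 91.2.
Set dN/dt = 0 with N > 0: 0.6 - 0.0022P = 0, so P* = 0.6/0.0022 = 273.

N* ≈ 91.2, P* ≈ 273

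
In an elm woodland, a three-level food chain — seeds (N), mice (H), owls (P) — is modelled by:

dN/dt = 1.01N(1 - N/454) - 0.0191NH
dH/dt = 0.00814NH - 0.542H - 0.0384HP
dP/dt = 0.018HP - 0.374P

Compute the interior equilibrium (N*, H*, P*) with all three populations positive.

From dP/dt = 0: 0.018H* = 0.374, so H* = 20.8.
From dN/dt = 0: 1.01(1 - N*/454) = 0.0191·20.8, giving N* = 454·(1 - 0.393) = 276.
From dH/dt = 0: 0.00814·276 - 0.542 = 0.0384P*, so P* = 1.7/0.0384 = 44.3.

N* ≈ 276, H* ≈ 20.8, P* ≈ 44.3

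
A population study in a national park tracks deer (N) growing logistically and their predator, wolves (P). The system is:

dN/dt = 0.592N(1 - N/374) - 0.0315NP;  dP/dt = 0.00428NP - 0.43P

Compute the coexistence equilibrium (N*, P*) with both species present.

N* ≈ 100, P* ≈ 13.7

From dP/dt = 0 with P > 0: 0.00428N* = 0.43, so N* = 100.
Substitute into dN/dt = 0: 0.592(1 - 100/374) = 0.0315P*.
The bracket is 0.731, giving P* = 0.433/0.0315 = 13.7.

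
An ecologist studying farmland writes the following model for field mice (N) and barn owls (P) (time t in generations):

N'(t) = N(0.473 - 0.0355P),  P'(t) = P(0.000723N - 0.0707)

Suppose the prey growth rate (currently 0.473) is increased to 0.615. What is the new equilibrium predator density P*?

P* ≈ 17.3

At the interior fixed point, setting dN/dt = 0 with N > 0 fixes P* = (prey growth rate)/(NP coefficient) — independent of the other coefficients.
With the change, P* = 0.615/0.0355 = 17.3; it rises from 13.3.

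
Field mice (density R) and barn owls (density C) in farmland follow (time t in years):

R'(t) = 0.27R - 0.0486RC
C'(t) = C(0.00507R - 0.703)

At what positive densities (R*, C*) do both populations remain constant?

Set dC/dt = 0 with C > 0: 0.00507R - 0.703 = 0, so R* = 0.703/0.00507 = 139.
Set dR/dt = 0 with R > 0: 0.27 - 0.0486C = 0, so C* = 0.27/0.0486 = 5.56.

R* ≈ 139, C* ≈ 5.56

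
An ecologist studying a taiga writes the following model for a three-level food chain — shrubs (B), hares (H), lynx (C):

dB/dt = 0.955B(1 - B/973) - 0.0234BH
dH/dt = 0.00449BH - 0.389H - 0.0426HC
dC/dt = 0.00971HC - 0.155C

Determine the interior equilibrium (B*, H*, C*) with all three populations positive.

B* ≈ 592, H* ≈ 16, C* ≈ 53.3

From dC/dt = 0: 0.00971H* = 0.155, so H* = 16.
From dB/dt = 0: 0.955(1 - B*/973) = 0.0234·16, giving B* = 973·(1 - 0.391) = 592.
From dH/dt = 0: 0.00449·592 - 0.389 = 0.0426C*, so C* = 2.27/0.0426 = 53.3.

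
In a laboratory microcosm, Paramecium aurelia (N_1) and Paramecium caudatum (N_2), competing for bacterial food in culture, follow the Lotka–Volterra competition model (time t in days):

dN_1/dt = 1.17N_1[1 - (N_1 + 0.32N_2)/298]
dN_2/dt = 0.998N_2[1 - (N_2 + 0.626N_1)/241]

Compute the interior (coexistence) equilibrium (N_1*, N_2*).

Setting both brackets to zero gives the nullclines N_1 + 0.32N_2 = 298 and 0.626N_1 + N_2 = 241.
Substituting N_2 = 241 - 0.626N_1 into the first: N_1(1 - 0.32·0.626) = 298 - 0.32·241.
So N_1* = 221/0.8 = 276, and then N_2* = 241 - 0.626·276 = 68.1.

N_1* ≈ 276, N_2* ≈ 68.1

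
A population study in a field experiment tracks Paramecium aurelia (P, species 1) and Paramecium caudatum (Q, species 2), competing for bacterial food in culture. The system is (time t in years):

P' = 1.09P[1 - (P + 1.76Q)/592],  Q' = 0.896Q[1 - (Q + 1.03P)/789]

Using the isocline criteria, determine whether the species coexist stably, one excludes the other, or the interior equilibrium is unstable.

species 2 excludes species 1

Compare the nullcline intercepts: K1/α12 = 592/1.76 = 336 < K2 = 789; K2/α21 = 789/1.03 = 766 > K1 = 592.
Since the inequalities point opposite ways, species 2 can invade but species 1 cannot.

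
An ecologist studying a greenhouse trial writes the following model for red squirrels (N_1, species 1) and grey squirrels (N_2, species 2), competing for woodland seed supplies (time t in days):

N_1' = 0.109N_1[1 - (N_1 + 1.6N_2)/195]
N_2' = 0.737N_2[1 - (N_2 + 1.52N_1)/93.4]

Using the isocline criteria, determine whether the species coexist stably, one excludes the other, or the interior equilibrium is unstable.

Compare the nullcline intercepts: K1/α12 = 195/1.6 = 122 > K2 = 93.4; K2/α21 = 93.4/1.52 = 61.4 < K1 = 195.
Since the inequalities point opposite ways, species 1 can invade but species 2 cannot.

species 1 excludes species 2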